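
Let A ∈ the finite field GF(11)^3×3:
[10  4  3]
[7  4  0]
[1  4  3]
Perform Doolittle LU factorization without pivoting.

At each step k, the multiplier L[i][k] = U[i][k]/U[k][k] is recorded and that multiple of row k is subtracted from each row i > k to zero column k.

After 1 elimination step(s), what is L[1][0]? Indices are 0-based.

k=0: U[0][0]=10
  eliminate (1,0): mult=4, new row 1: (0, 10, 10); set L[1][0]=4
  eliminate (2,0): mult=10, new row 2: (0, 8, 6); set L[2][0]=10

L[1][0] = 4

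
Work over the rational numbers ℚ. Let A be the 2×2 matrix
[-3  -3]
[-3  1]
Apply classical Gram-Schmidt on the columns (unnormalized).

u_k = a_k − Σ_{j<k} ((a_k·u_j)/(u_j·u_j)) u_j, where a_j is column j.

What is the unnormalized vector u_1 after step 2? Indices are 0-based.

u_1 = (-2, 2)

Step 1: u_0 = a_0 = (-3, -3).
Step 2: u_1 = a_1 − (1/3)·u_0 = (-2, 2).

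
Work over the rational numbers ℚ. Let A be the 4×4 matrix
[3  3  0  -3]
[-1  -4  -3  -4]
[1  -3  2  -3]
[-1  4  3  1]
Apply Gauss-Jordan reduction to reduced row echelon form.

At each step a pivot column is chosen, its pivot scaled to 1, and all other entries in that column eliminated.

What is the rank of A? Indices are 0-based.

rank = 4

pivot(0,0)=3: scale R0 → (1, 1, 0, -1)
  clear (1,0): R1 −= (-1)R0 → (0, -3, -3, -5)
  clear (2,0): R2 −= (1)R0 → (0, -4, 2, -2)
  clear (3,0): R3 −= (-1)R0 → (0, 5, 3, 0)
pivot(1,1)=-3: scale R1 → (0, 1, 1, 5/3)
  clear (0,1): R0 −= (1)R1 → (1, 0, -1, -8/3)
  clear (2,1): R2 −= (-4)R1 → (0, 0, 6, 14/3)
  clear (3,1): R3 −= (5)R1 → (0, 0, -2, -25/3)
pivot(2,2)=6: scale R2 → (0, 0, 1, 7/9)
  clear (0,2): R0 −= (-1)R2 → (1, 0, 0, -17/9)
  clear (1,2): R1 −= (1)R2 → (0, 1, 0, 8/9)
  clear (3,2): R3 −= (-2)R2 → (0, 0, 0, -61/9)
pivot(3,3)=-61/9: scale R3 → (0, 0, 0, 1)
  clear (0,3): R0 −= (-17/9)R3 → (1, 0, 0, 0)
  clear (1,3): R1 −= (8/9)R3 → (0, 1, 0, 0)
  clear (2,3): R2 −= (7/9)R3 → (0, 0, 1, 0)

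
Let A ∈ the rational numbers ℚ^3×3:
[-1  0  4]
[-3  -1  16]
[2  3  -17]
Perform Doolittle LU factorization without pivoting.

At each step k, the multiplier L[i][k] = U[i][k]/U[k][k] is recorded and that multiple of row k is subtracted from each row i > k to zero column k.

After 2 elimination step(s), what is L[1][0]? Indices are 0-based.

L[1][0] = 3

[col 0] pivot -1
  R1 -= 3*R0 → (0, -1, 4)  (L[1][0] := 3)
  R2 -= -2*R0 → (0, 3, -9)  (L[2][0] := -2)
[col 1] pivot -1
  R2 -= -3*R1 → (0, 0, 3)  (L[2][1] := -3)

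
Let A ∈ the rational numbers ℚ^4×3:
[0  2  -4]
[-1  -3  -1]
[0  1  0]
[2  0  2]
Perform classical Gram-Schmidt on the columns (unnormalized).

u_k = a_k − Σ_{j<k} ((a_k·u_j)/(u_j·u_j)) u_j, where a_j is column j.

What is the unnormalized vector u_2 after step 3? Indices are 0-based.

u_2 = (-164/61, -96/61, 40/61, -48/61)

Step 1: u_0 = a_0 = (0, -1, 0, 2).
Step 2: u_1 = a_1 − (3/5)·u_0 = (2, -12/5, 1, -6/5).
Step 3: u_2 = a_2 − (1)·u_0 − (-40/61)·u_1 = (-164/61, -96/61, 40/61, -48/61).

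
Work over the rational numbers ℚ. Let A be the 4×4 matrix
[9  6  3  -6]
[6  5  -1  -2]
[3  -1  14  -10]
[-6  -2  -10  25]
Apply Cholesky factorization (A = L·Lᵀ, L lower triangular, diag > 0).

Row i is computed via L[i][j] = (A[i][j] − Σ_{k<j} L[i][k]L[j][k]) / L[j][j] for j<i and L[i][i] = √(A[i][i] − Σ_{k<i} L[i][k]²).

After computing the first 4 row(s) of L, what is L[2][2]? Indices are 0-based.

Step 1: L[0][0] = √(9) = 3.
  L[1][0] = (6) / L[0][0] = 2.
Step 2: L[1][1] = √(1) = 1.
  L[2][0] = (3) / L[0][0] = 1.
  L[2][1] = (-3) / L[1][1] = -3.
Step 3: L[2][2] = √(4) = 2.
  L[3][0] = (-6) / L[0][0] = -2.
  L[3][1] = (2) / L[1][1] = 2.
  L[3][2] = (-2) / L[2][2] = -1.
Step 4: L[3][3] = √(16) = 4.

L[2][2] = 2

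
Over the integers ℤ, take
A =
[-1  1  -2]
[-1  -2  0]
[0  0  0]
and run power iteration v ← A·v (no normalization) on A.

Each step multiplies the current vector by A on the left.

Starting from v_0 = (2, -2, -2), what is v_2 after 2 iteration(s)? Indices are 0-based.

v_0 = (2, -2, -2).
v_1 = A·v_0 = (0, 2, 0).
v_2 = A·v_1 = (2, -4, 0).

v_2 = (2, -4, 0)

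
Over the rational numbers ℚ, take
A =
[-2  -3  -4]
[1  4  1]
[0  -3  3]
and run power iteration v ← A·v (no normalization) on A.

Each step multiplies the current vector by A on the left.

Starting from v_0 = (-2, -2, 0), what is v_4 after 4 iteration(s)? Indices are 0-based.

v_4 = (-494, -124, 834)

v_0 = (-2, -2, 0).
v_1 = A·v_0 = (10, -10, 6).
v_2 = A·v_1 = (-14, -24, 48).
v_3 = A·v_2 = (-92, -62, 216).
v_4 = A·v_3 = (-494, -124, 834).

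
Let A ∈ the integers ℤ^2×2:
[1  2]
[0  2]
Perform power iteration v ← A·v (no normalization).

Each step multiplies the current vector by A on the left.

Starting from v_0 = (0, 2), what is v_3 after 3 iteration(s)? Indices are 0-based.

v_0 = (0, 2).
v_1 = A·v_0 = (4, 4).
v_2 = A·v_1 = (12, 8).
v_3 = A·v_2 = (28, 16).

v_3 = (28, 16)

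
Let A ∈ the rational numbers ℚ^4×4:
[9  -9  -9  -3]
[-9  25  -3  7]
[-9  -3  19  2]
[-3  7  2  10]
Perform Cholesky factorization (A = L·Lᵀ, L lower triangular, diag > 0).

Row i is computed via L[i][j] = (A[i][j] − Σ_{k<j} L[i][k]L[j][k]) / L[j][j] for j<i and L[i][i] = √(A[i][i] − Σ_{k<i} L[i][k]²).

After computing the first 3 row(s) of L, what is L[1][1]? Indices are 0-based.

L[1][1] = 4

Step 1: L[0][0] = √(9) = 3.
  L[1][0] = (-9) / L[0][0] = -3.
Step 2: L[1][1] = √(16) = 4.
  L[2][0] = (-9) / L[0][0] = -3.
  L[2][1] = (-12) / L[1][1] = -3.
Step 3: L[2][2] = √(1) = 1.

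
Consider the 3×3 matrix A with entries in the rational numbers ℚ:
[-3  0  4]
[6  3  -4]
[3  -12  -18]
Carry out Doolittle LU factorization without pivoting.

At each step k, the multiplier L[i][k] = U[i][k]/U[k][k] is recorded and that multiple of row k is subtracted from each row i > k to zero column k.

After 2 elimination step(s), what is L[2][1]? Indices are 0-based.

[col 0] pivot -3
  R1 -= -2*R0 → (0, 3, 4)  (L[1][0] := -2)
  R2 -= -1*R0 → (0, -12, -14)  (L[2][0] := -1)
[col 1] pivot 3
  R2 -= -4*R1 → (0, 0, 2)  (L[2][1] := -4)

L[2][1] = -4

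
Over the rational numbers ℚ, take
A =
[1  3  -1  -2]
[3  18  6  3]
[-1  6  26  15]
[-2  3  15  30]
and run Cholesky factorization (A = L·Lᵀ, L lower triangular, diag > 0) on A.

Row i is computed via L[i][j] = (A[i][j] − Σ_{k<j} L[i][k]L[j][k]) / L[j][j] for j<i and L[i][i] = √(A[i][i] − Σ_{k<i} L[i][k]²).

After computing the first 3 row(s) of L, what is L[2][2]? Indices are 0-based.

L[2][2] = 4

Step 1: L[0][0] = √(1) = 1.
  L[1][0] = (3) / L[0][0] = 3.
Step 2: L[1][1] = √(9) = 3.
  L[2][0] = (-1) / L[0][0] = -1.
  L[2][1] = (9) / L[1][1] = 3.
Step 3: L[2][2] = √(16) = 4.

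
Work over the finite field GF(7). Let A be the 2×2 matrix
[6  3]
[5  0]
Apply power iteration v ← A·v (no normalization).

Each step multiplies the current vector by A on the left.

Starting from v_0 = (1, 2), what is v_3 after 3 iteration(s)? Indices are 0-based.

v_0 = (1, 2).
v_1 = A·v_0 = (5, 5).
v_2 = A·v_1 = (3, 4).
v_3 = A·v_2 = (2, 1).

v_3 = (2, 1)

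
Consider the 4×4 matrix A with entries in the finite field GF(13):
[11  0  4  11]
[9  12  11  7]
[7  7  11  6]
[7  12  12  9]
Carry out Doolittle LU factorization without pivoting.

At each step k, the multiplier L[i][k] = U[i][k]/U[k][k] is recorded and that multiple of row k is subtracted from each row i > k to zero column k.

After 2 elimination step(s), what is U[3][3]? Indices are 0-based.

U[3][3] = 4

Step 1: pivot at (0,0) is 11.
  row1 ← row1 − (2)·row0  ⇒  L[1][0]=2, U row1=(0, 12, 3, 11)
  row2 ← row2 − (3)·row0  ⇒  L[2][0]=3, U row2=(0, 7, 12, 12)
  row3 ← row3 − (3)·row0  ⇒  L[3][0]=3, U row3=(0, 12, 0, 2)
Step 2: pivot at (1,1) is 12.
  row2 ← row2 − (6)·row1  ⇒  L[2][1]=6, U row2=(0, 0, 7, 11)
  row3 ← row3 − (1)·row1  ⇒  L[3][1]=1, U row3=(0, 0, 10, 4)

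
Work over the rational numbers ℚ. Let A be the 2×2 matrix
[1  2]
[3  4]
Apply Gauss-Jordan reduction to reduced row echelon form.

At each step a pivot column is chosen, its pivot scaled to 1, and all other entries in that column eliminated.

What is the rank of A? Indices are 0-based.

[1] R0 /= 1  ⇒  (1, 2)
     R1 -= 3·R0  ⇒  (0, -2)
[2] R1 /= -2  ⇒  (0, 1)
     R0 -= 2·R1  ⇒  (1, 0)

rank = 2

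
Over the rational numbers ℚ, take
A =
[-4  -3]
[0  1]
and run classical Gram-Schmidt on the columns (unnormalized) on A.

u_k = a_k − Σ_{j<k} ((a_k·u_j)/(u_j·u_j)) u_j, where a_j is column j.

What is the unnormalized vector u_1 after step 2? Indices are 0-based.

Step 1: u_0 = a_0 = (-4, 0).
Step 2: u_1 = a_1 − (3/4)·u_0 = (0, 1).

u_1 = (0, 1)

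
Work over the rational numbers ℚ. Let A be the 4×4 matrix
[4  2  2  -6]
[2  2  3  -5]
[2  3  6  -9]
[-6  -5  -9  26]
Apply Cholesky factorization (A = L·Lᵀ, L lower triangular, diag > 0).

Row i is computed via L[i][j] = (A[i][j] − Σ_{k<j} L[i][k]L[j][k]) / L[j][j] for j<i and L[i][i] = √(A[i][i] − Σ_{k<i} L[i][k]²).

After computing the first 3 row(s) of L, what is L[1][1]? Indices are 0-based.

Step 1: L[0][0] = √(4) = 2.
  L[1][0] = (2) / L[0][0] = 1.
Step 2: L[1][1] = √(1) = 1.
  L[2][0] = (2) / L[0][0] = 1.
  L[2][1] = (2) / L[1][1] = 2.
Step 3: L[2][2] = √(1) = 1.

L[1][1] = 1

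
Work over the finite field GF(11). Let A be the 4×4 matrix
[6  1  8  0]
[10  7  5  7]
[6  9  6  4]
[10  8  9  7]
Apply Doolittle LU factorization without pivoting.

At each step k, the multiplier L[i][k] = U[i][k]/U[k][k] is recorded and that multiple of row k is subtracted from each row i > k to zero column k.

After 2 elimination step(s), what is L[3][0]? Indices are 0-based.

L[3][0] = 9

k=0: U[0][0]=6
  eliminate (1,0): mult=9, new row 1: (0, 9, 10, 7); set L[1][0]=9
  eliminate (2,0): mult=1, new row 2: (0, 8, 9, 4); set L[2][0]=1
  eliminate (3,0): mult=9, new row 3: (0, 10, 3, 7); set L[3][0]=9
k=1: U[1][1]=9
  eliminate (2,1): mult=7, new row 2: (0, 0, 5, 10); set L[2][1]=7
  eliminate (3,1): mult=6, new row 3: (0, 0, 9, 9); set L[3][1]=6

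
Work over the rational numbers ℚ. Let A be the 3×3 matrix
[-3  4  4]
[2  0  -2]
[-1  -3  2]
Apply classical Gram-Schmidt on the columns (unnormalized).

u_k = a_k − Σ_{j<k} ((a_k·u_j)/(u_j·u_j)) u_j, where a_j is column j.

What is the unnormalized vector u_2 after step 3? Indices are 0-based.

Step 1: u_0 = a_0 = (-3, 2, -1).
Step 2: u_1 = a_1 − (-9/14)·u_0 = (29/14, 9/7, -51/14).
Step 3: u_2 = a_2 − (-9/7)·u_0 − (-22/269)·u_1 = (84/269, 182/269, 112/269).

u_2 = (84/269, 182/269, 112/269)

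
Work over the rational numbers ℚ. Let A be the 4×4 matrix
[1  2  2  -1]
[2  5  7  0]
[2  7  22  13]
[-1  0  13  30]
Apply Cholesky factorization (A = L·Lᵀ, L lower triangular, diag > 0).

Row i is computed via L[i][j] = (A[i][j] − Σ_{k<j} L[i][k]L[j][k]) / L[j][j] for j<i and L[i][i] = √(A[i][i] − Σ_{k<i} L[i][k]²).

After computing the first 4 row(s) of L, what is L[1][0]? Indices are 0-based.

Step 1: L[0][0] = √(1) = 1.
  L[1][0] = (2) / L[0][0] = 2.
Step 2: L[1][1] = √(1) = 1.
  L[2][0] = (2) / L[0][0] = 2.
  L[2][1] = (3) / L[1][1] = 3.
Step 3: L[2][2] = √(9) = 3.
  L[3][0] = (-1) / L[0][0] = -1.
  L[3][1] = (2) / L[1][1] = 2.
  L[3][2] = (9) / L[2][2] = 3.
Step 4: L[3][3] = √(16) = 4.

L[1][0] = 2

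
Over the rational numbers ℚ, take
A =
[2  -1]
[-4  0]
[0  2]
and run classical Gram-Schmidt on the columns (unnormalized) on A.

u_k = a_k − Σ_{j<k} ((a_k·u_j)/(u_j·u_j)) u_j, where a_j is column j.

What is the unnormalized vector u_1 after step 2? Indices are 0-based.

u_1 = (-4/5, -2/5, 2)

Step 1: u_0 = a_0 = (2, -4, 0).
Step 2: u_1 = a_1 − (-1/10)·u_0 = (-4/5, -2/5, 2).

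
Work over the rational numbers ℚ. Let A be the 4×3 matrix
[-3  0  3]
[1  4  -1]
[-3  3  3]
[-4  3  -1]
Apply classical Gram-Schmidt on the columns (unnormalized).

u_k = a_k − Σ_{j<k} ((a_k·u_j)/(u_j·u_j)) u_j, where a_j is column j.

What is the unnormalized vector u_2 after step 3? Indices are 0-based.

u_2 = (75/53, 315/901, 1830/901, -2250/901)

Step 1: u_0 = a_0 = (-3, 1, -3, -4).
Step 2: u_1 = a_1 − (-17/35)·u_0 = (-51/35, 157/35, 54/35, 37/35).
Step 3: u_2 = a_2 − (-3/7)·u_0 − (-185/901)·u_1 = (75/53, 315/901, 1830/901, -2250/901).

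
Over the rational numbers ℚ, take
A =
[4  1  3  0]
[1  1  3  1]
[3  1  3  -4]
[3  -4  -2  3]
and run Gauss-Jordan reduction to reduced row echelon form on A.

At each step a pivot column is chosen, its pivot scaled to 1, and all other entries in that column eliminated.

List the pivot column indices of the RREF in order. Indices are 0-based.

pivot(0,0)=4: scale R0 → (1, 1/4, 3/4, 0)
  clear (1,0): R1 −= (1)R0 → (0, 3/4, 9/4, 1)
  clear (2,0): R2 −= (3)R0 → (0, 1/4, 3/4, -4)
  clear (3,0): R3 −= (3)R0 → (0, -19/4, -17/4, 3)
pivot(1,1)=3/4: scale R1 → (0, 1, 3, 4/3)
  clear (0,1): R0 −= (1/4)R1 → (1, 0, 0, -1/3)
  clear (2,1): R2 −= (1/4)R1 → (0, 0, 0, -13/3)
  clear (3,1): R3 −= (-19/4)R1 → (0, 0, 10, 28/3)
pivot(2,2): swap R2↔R3
pivot(2,2)=10: scale R2 → (0, 0, 1, 14/15)
  clear (1,2): R1 −= (3)R2 → (0, 1, 0, -22/15)
pivot(3,3)=-13/3: scale R3 → (0, 0, 0, 1)
  clear (0,3): R0 −= (-1/3)R3 → (1, 0, 0, 0)
  clear (1,3): R1 −= (-22/15)R3 → (0, 1, 0, 0)
  clear (2,3): R2 −= (14/15)R3 → (0, 0, 1, 0)

pivot columns: 0, 1, 2, 3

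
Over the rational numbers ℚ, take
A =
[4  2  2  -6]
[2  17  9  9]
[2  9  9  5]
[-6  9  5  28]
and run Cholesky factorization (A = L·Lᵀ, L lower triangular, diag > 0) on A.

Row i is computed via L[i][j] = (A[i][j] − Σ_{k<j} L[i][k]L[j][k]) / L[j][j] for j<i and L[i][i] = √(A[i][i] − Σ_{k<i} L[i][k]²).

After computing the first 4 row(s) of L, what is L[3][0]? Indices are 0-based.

L[3][0] = -3

Step 1: L[0][0] = √(4) = 2.
  L[1][0] = (2) / L[0][0] = 1.
Step 2: L[1][1] = √(16) = 4.
  L[2][0] = (2) / L[0][0] = 1.
  L[2][1] = (8) / L[1][1] = 2.
Step 3: L[2][2] = √(4) = 2.
  L[3][0] = (-6) / L[0][0] = -3.
  L[3][1] = (12) / L[1][1] = 3.
  L[3][2] = (2) / L[2][2] = 1.
Step 4: L[3][3] = √(9) = 3.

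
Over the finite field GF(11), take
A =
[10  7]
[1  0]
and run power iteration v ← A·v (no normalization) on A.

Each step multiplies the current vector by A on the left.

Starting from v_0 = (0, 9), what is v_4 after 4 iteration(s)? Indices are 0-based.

v_4 = (1, 9)

v_0 = (0, 9).
v_1 = A·v_0 = (8, 0).
v_2 = A·v_1 = (3, 8).
v_3 = A·v_2 = (9, 3).
v_4 = A·v_3 = (1, 9).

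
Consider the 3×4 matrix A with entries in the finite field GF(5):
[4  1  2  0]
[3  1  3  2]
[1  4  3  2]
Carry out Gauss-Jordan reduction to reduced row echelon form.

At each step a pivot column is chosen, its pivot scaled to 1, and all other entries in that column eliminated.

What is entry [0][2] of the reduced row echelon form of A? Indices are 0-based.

M[0][2] = 4

pivot(0,0)=4: scale R0 → (1, 4, 3, 0)
  clear (1,0): R1 −= (3)R0 → (0, 4, 4, 2)
  clear (2,0): R2 −= (1)R0 → (0, 0, 0, 2)
pivot(1,1)=4: scale R1 → (0, 1, 1, 3)
  clear (0,1): R0 −= (4)R1 → (1, 0, 4, 3)
col 2: no nonzero at/below row 2; advance.
pivot(2,3)=2: scale R2 → (0, 0, 0, 1)
  clear (0,3): R0 −= (3)R2 → (1, 0, 4, 0)
  clear (1,3): R1 −= (3)R2 → (0, 1, 1, 0)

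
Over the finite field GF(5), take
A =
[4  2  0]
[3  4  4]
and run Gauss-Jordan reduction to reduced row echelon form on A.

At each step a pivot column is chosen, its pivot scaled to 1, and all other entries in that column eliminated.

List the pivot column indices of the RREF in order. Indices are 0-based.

step 1: normalize row 0 (÷4) = (1, 3, 0)
  row 1: subtract 3×row0 = (0, 0, 4)
skip col 1 (zero from row 1)
step 2: normalize row 1 (÷4) = (0, 0, 1)

pivot columns: 0, 2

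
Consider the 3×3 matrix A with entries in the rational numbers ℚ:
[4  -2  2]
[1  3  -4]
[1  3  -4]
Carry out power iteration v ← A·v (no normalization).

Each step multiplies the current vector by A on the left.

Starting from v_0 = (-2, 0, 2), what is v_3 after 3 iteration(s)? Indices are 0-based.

v_0 = (-2, 0, 2).
v_1 = A·v_0 = (-4, -10, -10).
v_2 = A·v_1 = (-16, 6, 6).
v_3 = A·v_2 = (-64, -22, -22).

v_3 = (-64, -22, -22)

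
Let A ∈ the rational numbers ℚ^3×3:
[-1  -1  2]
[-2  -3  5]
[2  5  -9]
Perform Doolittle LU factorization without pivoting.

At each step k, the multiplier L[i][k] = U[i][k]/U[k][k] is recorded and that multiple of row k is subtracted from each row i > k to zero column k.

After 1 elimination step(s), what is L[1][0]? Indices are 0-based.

[col 0] pivot -1
  R1 -= 2*R0 → (0, -1, 1)  (L[1][0] := 2)
  R2 -= -2*R0 → (0, 3, -5)  (L[2][0] := -2)

L[1][0] = 2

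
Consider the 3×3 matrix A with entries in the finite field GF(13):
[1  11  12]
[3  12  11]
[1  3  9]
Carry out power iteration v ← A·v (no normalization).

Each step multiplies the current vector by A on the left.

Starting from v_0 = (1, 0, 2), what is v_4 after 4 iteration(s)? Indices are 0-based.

v_0 = (1, 0, 2).
v_1 = A·v_0 = (12, 12, 6).
v_2 = A·v_1 = (8, 12, 11).
v_3 = A·v_2 = (12, 3, 0).
v_4 = A·v_3 = (6, 7, 8).

v_4 = (6, 7, 8)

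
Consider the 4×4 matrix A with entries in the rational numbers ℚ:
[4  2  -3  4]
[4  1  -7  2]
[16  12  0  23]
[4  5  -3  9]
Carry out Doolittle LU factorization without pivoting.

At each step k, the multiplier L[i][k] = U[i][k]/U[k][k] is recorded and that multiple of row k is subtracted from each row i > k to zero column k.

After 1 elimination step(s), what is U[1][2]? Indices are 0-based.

U[1][2] = -4

[col 0] pivot 4
  R1 -= 1*R0 → (0, -1, -4, -2)  (L[1][0] := 1)
  R2 -= 4*R0 → (0, 4, 12, 7)  (L[2][0] := 4)
  R3 -= 1*R0 → (0, 3, 0, 5)  (L[3][0] := 1)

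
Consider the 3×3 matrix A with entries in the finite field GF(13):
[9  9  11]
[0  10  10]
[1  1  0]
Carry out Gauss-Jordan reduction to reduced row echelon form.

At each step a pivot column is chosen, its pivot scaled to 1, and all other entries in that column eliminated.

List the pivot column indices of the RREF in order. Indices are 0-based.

pivot(0,0)=9: scale R0 → (1, 1, 7)
  clear (2,0): R2 −= (1)R0 → (0, 0, 6)
pivot(1,1)=10: scale R1 → (0, 1, 1)
  clear (0,1): R0 −= (1)R1 → (1, 0, 6)
pivot(2,2)=6: scale R2 → (0, 0, 1)
  clear (0,2): R0 −= (6)R2 → (1, 0, 0)
  clear (1,2): R1 −= (1)R2 → (0, 1, 0)

pivot columns: 0, 1, 2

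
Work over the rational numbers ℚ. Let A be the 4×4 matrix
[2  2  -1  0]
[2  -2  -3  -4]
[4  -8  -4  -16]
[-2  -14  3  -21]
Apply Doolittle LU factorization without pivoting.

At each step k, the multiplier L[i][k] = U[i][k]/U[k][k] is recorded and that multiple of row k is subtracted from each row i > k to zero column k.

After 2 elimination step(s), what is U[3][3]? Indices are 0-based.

U[3][3] = -9

Step 1: pivot at (0,0) is 2.
  row1 ← row1 − (1)·row0  ⇒  L[1][0]=1, U row1=(0, -4, -2, -4)
  row2 ← row2 − (2)·row0  ⇒  L[2][0]=2, U row2=(0, -12, -2, -16)
  row3 ← row3 − (-1)·row0  ⇒  L[3][0]=-1, U row3=(0, -12, 2, -21)
Step 2: pivot at (1,1) is -4.
  row2 ← row2 − (3)·row1  ⇒  L[2][1]=3, U row2=(0, 0, 4, -4)
  row3 ← row3 − (3)·row1  ⇒  L[3][1]=3, U row3=(0, 0, 8, -9)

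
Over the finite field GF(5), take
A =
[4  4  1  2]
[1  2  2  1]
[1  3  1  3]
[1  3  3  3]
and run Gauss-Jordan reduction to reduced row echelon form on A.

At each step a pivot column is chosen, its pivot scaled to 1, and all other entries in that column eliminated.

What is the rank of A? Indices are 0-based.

[1] R0 /= 4  ⇒  (1, 1, 4, 3)
     R1 -= 1·R0  ⇒  (0, 1, 3, 3)
     R2 -= 1·R0  ⇒  (0, 2, 2, 0)
     R3 -= 1·R0  ⇒  (0, 2, 4, 0)
[2] R1 /= 1  ⇒  (0, 1, 3, 3)
     R0 -= 1·R1  ⇒  (1, 0, 1, 0)
     R2 -= 2·R1  ⇒  (0, 0, 1, 4)
     R3 -= 2·R1  ⇒  (0, 0, 3, 4)
[3] R2 /= 1  ⇒  (0, 0, 1, 4)
     R0 -= 1·R2  ⇒  (1, 0, 0, 1)
     R1 -= 3·R2  ⇒  (0, 1, 0, 1)
     R3 -= 3·R2  ⇒  (0, 0, 0, 2)
[4] R3 /= 2  ⇒  (0, 0, 0, 1)
     R0 -= 1·R3  ⇒  (1, 0, 0, 0)
     R1 -= 1·R3  ⇒  (0, 1, 0, 0)
     R2 -= 4·R3  ⇒  (0, 0, 1, 0)

rank = 4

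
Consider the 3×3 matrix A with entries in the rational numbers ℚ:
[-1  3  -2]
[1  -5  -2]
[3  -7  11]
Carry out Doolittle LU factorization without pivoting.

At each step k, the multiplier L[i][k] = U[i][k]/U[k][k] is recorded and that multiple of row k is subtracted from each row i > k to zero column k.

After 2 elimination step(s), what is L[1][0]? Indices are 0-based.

Step 1: pivot at (0,0) is -1.
  row1 ← row1 − (-1)·row0  ⇒  L[1][0]=-1, U row1=(0, -2, -4)
  row2 ← row2 − (-3)·row0  ⇒  L[2][0]=-3, U row2=(0, 2, 5)
Step 2: pivot at (1,1) is -2.
  row2 ← row2 − (-1)·row1  ⇒  L[2][1]=-1, U row2=(0, 0, 1)

L[1][0] = -1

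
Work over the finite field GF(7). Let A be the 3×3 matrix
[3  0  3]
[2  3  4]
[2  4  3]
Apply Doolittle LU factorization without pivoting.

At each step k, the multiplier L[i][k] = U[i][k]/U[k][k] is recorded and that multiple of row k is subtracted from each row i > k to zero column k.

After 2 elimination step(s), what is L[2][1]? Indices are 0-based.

L[2][1] = 6

Step 1: pivot at (0,0) is 3.
  row1 ← row1 − (3)·row0  ⇒  L[1][0]=3, U row1=(0, 3, 2)
  row2 ← row2 − (3)·row0  ⇒  L[2][0]=3, U row2=(0, 4, 1)
Step 2: pivot at (1,1) is 3.
  row2 ← row2 − (6)·row1  ⇒  L[2][1]=6, U row2=(0, 0, 3)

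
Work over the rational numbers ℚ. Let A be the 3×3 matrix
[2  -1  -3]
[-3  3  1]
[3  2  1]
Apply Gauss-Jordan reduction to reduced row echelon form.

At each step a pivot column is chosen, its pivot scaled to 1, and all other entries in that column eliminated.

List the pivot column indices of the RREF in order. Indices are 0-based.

[1] R0 /= 2  ⇒  (1, -1/2, -3/2)
     R1 -= -3·R0  ⇒  (0, 3/2, -7/2)
     R2 -= 3·R0  ⇒  (0, 7/2, 11/2)
[2] R1 /= 3/2  ⇒  (0, 1, -7/3)
     R0 -= -1/2·R1  ⇒  (1, 0, -8/3)
     R2 -= 7/2·R1  ⇒  (0, 0, 41/3)
[3] R2 /= 41/3  ⇒  (0, 0, 1)
     R0 -= -8/3·R2  ⇒  (1, 0, 0)
     R1 -= -7/3·R2  ⇒  (0, 1, 0)

pivot columns: 0, 1, 2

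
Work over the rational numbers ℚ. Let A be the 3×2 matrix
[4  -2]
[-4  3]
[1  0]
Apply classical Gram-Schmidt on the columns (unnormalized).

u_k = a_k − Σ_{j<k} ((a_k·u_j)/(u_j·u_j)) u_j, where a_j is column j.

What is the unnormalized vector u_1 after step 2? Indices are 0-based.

Step 1: u_0 = a_0 = (4, -4, 1).
Step 2: u_1 = a_1 − (-20/33)·u_0 = (14/33, 19/33, 20/33).

u_1 = (14/33, 19/33, 20/33)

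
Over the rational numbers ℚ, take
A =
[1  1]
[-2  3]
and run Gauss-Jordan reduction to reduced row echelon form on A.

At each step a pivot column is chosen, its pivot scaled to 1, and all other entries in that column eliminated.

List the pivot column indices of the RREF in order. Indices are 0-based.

pivot columns: 0, 1

pivot(0,0)=1: scale R0 → (1, 1)
  clear (1,0): R1 −= (-2)R0 → (0, 5)
pivot(1,1)=5: scale R1 → (0, 1)
  clear (0,1): R0 −= (1)R1 → (1, 0)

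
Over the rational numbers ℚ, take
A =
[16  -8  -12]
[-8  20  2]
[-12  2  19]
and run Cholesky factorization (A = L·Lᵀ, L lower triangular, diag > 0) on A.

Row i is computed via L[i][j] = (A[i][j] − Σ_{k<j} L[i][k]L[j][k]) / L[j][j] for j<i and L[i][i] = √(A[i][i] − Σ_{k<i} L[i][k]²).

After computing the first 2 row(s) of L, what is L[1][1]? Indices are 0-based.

L[1][1] = 4

Step 1: L[0][0] = √(16) = 4.
  L[1][0] = (-8) / L[0][0] = -2.
Step 2: L[1][1] = √(16) = 4.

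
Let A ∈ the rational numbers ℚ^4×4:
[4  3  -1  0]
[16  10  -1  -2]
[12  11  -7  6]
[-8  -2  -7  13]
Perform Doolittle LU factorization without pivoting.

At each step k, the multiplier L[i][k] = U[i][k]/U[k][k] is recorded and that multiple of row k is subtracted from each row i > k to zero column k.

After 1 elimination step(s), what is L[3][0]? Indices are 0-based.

k=0: U[0][0]=4
  eliminate (1,0): mult=4, new row 1: (0, -2, 3, -2); set L[1][0]=4
  eliminate (2,0): mult=3, new row 2: (0, 2, -4, 6); set L[2][0]=3
  eliminate (3,0): mult=-2, new row 3: (0, 4, -9, 13); set L[3][0]=-2

L[3][0] = -2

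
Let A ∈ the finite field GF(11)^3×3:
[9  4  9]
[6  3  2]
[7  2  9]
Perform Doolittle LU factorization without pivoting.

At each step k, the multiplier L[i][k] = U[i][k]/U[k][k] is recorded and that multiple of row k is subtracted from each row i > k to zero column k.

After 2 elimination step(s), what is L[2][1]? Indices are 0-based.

L[2][1] = 4

[col 0] pivot 9
  R1 -= 8*R0 → (0, 4, 7)  (L[1][0] := 8)
  R2 -= 2*R0 → (0, 5, 2)  (L[2][0] := 2)
[col 1] pivot 4
  R2 -= 4*R1 → (0, 0, 7)  (L[2][1] := 4)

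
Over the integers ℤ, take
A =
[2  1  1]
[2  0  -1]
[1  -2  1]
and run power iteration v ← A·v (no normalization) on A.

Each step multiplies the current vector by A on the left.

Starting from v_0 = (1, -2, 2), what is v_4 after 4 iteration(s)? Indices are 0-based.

v_4 = (95, 30, 28)

v_0 = (1, -2, 2).
v_1 = A·v_0 = (2, 0, 7).
v_2 = A·v_1 = (11, -3, 9).
v_3 = A·v_2 = (28, 13, 26).
v_4 = A·v_3 = (95, 30, 28).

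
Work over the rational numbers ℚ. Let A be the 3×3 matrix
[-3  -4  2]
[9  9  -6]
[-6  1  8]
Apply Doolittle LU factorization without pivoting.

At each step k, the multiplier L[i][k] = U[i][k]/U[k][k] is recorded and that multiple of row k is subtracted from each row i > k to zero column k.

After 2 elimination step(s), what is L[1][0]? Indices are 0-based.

Step 1: pivot at (0,0) is -3.
  row1 ← row1 − (-3)·row0  ⇒  L[1][0]=-3, U row1=(0, -3, 0)
  row2 ← row2 − (2)·row0  ⇒  L[2][0]=2, U row2=(0, 9, 4)
Step 2: pivot at (1,1) is -3.
  row2 ← row2 − (-3)·row1  ⇒  L[2][1]=-3, U row2=(0, 0, 4)

L[1][0] = -3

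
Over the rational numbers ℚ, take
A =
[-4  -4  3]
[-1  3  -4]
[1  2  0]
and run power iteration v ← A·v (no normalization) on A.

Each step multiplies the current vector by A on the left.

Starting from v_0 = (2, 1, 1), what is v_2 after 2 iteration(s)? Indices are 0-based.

v_0 = (2, 1, 1).
v_1 = A·v_0 = (-9, -3, 4).
v_2 = A·v_1 = (60, -16, -15).

v_2 = (60, -16, -15)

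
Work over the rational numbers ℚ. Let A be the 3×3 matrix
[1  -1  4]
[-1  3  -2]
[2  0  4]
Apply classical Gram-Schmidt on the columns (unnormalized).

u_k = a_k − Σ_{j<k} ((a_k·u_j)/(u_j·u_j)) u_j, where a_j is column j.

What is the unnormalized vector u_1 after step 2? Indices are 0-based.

Step 1: u_0 = a_0 = (1, -1, 2).
Step 2: u_1 = a_1 − (-2/3)·u_0 = (-1/3, 7/3, 4/3).

u_1 = (-1/3, 7/3, 4/3)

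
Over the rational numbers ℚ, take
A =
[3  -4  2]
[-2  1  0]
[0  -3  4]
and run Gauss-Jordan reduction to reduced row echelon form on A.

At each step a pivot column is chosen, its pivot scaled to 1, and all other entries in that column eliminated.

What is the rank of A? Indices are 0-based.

rank = 3

step 1: normalize row 0 (÷3) = (1, -4/3, 2/3)
  row 1: subtract -2×row0 = (0, -5/3, 4/3)
step 2: normalize row 1 (÷-5/3) = (0, 1, -4/5)
  row 0: subtract -4/3×row1 = (1, 0, -2/5)
  row 2: subtract -3×row1 = (0, 0, 8/5)
step 3: normalize row 2 (÷8/5) = (0, 0, 1)
  row 0: subtract -2/5×row2 = (1, 0, 0)
  row 1: subtract -4/5×row2 = (0, 1, 0)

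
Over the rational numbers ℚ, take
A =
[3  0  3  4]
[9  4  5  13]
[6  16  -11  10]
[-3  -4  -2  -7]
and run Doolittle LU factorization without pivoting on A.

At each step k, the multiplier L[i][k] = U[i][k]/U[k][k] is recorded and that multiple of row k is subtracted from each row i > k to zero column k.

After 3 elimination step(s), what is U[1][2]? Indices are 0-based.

Step 1: pivot at (0,0) is 3.
  row1 ← row1 − (3)·row0  ⇒  L[1][0]=3, U row1=(0, 4, -4, 1)
  row2 ← row2 − (2)·row0  ⇒  L[2][0]=2, U row2=(0, 16, -17, 2)
  row3 ← row3 − (-1)·row0  ⇒  L[3][0]=-1, U row3=(0, -4, 1, -3)
Step 2: pivot at (1,1) is 4.
  row2 ← row2 − (4)·row1  ⇒  L[2][1]=4, U row2=(0, 0, -1, -2)
  row3 ← row3 − (-1)·row1  ⇒  L[3][1]=-1, U row3=(0, 0, -3, -2)
Step 3: pivot at (2,2) is -1.
  row3 ← row3 − (3)·row2  ⇒  L[3][2]=3, U row3=(0, 0, 0, 4)

U[1][2] = -4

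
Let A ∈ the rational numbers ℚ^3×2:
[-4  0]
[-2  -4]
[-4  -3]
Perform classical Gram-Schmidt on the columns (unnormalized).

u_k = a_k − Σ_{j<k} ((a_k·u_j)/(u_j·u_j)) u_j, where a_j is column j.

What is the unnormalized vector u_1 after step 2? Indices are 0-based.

u_1 = (20/9, -26/9, -7/9)

Step 1: u_0 = a_0 = (-4, -2, -4).
Step 2: u_1 = a_1 − (5/9)·u_0 = (20/9, -26/9, -7/9).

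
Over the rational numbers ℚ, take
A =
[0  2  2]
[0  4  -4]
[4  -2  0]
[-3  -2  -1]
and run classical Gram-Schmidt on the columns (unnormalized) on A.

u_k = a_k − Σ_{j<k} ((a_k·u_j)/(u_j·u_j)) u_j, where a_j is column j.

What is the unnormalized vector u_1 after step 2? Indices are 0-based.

Step 1: u_0 = a_0 = (0, 0, 4, -3).
Step 2: u_1 = a_1 − (-2/25)·u_0 = (2, 4, -42/25, -56/25).

u_1 = (2, 4, -42/25, -56/25)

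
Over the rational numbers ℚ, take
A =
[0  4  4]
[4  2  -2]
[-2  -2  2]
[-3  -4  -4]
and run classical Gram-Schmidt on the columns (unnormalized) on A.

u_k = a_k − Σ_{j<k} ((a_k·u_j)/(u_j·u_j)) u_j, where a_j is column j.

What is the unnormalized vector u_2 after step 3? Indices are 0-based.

u_2 = (-56/73, -32/73, 176/73, -160/73)

Step 1: u_0 = a_0 = (0, 4, -2, -3).
Step 2: u_1 = a_1 − (24/29)·u_0 = (4, -38/29, -10/29, -44/29).
Step 3: u_2 = a_2 − (0)·u_0 − (87/73)·u_1 = (-56/73, -32/73, 176/73, -160/73).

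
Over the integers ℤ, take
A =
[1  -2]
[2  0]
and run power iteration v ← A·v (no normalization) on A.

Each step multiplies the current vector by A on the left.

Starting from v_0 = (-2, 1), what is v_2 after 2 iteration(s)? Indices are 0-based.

v_0 = (-2, 1).
v_1 = A·v_0 = (-4, -4).
v_2 = A·v_1 = (4, -8).

v_2 = (4, -8)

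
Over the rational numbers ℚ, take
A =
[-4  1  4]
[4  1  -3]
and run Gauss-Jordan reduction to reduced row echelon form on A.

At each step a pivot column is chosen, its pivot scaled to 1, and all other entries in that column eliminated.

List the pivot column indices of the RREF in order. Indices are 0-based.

[1] R0 /= -4  ⇒  (1, -1/4, -1)
     R1 -= 4·R0  ⇒  (0, 2, 1)
[2] R1 /= 2  ⇒  (0, 1, 1/2)
     R0 -= -1/4·R1  ⇒  (1, 0, -7/8)

pivot columns: 0, 1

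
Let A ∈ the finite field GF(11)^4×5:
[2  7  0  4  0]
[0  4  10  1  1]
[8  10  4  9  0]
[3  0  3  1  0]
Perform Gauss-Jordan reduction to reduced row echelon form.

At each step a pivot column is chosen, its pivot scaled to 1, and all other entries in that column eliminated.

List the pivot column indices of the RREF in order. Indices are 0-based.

pivot columns: 0, 1, 2, 3

[1] R0 /= 2  ⇒  (1, 9, 0, 2, 0)
     R2 -= 8·R0  ⇒  (0, 4, 4, 4, 0)
     R3 -= 3·R0  ⇒  (0, 6, 3, 6, 0)
[2] R1 /= 4  ⇒  (0, 1, 8, 3, 3)
     R0 -= 9·R1  ⇒  (1, 0, 5, 8, 6)
     R2 -= 4·R1  ⇒  (0, 0, 5, 3, 10)
     R3 -= 6·R1  ⇒  (0, 0, 10, 10, 4)
[3] R2 /= 5  ⇒  (0, 0, 1, 5, 2)
     R0 -= 5·R2  ⇒  (1, 0, 0, 5, 7)
     R1 -= 8·R2  ⇒  (0, 1, 0, 7, 9)
     R3 -= 10·R2  ⇒  (0, 0, 0, 4, 6)
[4] R3 /= 4  ⇒  (0, 0, 0, 1, 7)
     R0 -= 5·R3  ⇒  (1, 0, 0, 0, 5)
     R1 -= 7·R3  ⇒  (0, 1, 0, 0, 4)
     R2 -= 5·R3  ⇒  (0, 0, 1, 0, 0)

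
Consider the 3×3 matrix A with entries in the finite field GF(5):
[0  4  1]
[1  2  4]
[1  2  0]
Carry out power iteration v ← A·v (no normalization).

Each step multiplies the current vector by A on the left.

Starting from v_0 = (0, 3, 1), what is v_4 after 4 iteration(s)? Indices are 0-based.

v_4 = (3, 0, 0)

v_0 = (0, 3, 1).
v_1 = A·v_0 = (3, 0, 1).
v_2 = A·v_1 = (1, 2, 3).
v_3 = A·v_2 = (1, 2, 0).
v_4 = A·v_3 = (3, 0, 0).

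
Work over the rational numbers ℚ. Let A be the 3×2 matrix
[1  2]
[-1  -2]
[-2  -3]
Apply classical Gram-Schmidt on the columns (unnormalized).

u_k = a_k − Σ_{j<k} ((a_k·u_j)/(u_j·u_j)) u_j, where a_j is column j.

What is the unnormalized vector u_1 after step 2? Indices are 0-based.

u_1 = (1/3, -1/3, 1/3)

Step 1: u_0 = a_0 = (1, -1, -2).
Step 2: u_1 = a_1 − (5/3)·u_0 = (1/3, -1/3, 1/3).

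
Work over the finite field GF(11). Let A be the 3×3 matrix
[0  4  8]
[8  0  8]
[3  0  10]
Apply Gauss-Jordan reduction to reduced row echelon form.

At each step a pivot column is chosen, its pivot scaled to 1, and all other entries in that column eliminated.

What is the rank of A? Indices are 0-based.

rank = 3

pivot(0,0): swap R0↔R1
pivot(0,0)=8: scale R0 → (1, 0, 1)
  clear (2,0): R2 −= (3)R0 → (0, 0, 7)
pivot(1,1)=4: scale R1 → (0, 1, 2)
pivot(2,2)=7: scale R2 → (0, 0, 1)
  clear (0,2): R0 −= (1)R2 → (1, 0, 0)
  clear (1,2): R1 −= (2)R2 → (0, 1, 0)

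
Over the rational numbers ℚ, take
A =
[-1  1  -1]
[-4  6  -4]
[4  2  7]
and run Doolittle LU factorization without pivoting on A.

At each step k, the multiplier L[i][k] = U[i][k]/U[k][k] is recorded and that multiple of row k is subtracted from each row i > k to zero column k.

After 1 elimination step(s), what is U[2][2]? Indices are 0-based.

[col 0] pivot -1
  R1 -= 4*R0 → (0, 2, 0)  (L[1][0] := 4)
  R2 -= -4*R0 → (0, 6, 3)  (L[2][0] := -4)

U[2][2] = 3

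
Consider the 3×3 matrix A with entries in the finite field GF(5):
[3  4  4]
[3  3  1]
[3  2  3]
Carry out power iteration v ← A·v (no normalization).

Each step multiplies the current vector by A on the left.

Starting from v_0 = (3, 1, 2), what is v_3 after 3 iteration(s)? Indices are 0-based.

v_0 = (3, 1, 2).
v_1 = A·v_0 = (1, 4, 2).
v_2 = A·v_1 = (2, 2, 2).
v_3 = A·v_2 = (2, 4, 1).

v_3 = (2, 4, 1)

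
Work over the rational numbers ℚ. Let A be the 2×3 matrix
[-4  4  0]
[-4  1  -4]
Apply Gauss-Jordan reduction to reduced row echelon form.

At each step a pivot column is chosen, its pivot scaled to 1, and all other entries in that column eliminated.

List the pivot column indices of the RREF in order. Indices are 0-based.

step 1: normalize row 0 (÷-4) = (1, -1, 0)
  row 1: subtract -4×row0 = (0, -3, -4)
step 2: normalize row 1 (÷-3) = (0, 1, 4/3)
  row 0: subtract -1×row1 = (1, 0, 4/3)

pivot columns: 0, 1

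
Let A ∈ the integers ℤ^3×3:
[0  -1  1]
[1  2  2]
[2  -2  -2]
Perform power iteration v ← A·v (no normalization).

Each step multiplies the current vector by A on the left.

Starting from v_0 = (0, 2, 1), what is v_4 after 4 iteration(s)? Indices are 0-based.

v_0 = (0, 2, 1).
v_1 = A·v_0 = (-1, 6, -6).
v_2 = A·v_1 = (-12, -1, -2).
v_3 = A·v_2 = (-1, -18, -18).
v_4 = A·v_3 = (0, -73, 70).

v_4 = (0, -73, 70)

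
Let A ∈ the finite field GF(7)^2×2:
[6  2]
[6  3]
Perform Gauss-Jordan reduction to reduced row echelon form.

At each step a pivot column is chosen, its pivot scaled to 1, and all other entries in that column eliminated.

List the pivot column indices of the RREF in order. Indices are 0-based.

pivot(0,0)=6: scale R0 → (1, 5)
  clear (1,0): R1 −= (6)R0 → (0, 1)
pivot(1,1)=1: scale R1 → (0, 1)
  clear (0,1): R0 −= (5)R1 → (1, 0)

pivot columns: 0, 1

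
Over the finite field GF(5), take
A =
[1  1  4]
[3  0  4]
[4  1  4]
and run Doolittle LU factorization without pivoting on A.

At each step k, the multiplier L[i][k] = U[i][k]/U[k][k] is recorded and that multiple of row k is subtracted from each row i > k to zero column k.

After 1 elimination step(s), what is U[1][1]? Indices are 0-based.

U[1][1] = 2

k=0: U[0][0]=1
  eliminate (1,0): mult=3, new row 1: (0, 2, 2); set L[1][0]=3
  eliminate (2,0): mult=4, new row 2: (0, 2, 3); set L[2][0]=4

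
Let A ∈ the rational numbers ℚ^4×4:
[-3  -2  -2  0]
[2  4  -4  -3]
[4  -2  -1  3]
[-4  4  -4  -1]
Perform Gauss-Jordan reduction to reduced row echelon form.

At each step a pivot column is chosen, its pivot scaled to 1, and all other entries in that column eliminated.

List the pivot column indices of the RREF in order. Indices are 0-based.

pivot columns: 0, 1, 2, 3

step 1: normalize row 0 (÷-3) = (1, 2/3, 2/3, 0)
  row 1: subtract 2×row0 = (0, 8/3, -16/3, -3)
  row 2: subtract 4×row0 = (0, -14/3, -11/3, 3)
  row 3: subtract -4×row0 = (0, 20/3, -4/3, -1)
step 2: normalize row 1 (÷8/3) = (0, 1, -2, -9/8)
  row 0: subtract 2/3×row1 = (1, 0, 2, 3/4)
  row 2: subtract -14/3×row1 = (0, 0, -13, -9/4)
  row 3: subtract 20/3×row1 = (0, 0, 12, 13/2)
step 3: normalize row 2 (÷-13) = (0, 0, 1, 9/52)
  row 0: subtract 2×row2 = (1, 0, 0, 21/52)
  row 1: subtract -2×row2 = (0, 1, 0, -81/104)
  row 3: subtract 12×row2 = (0, 0, 0, 115/26)
step 4: normalize row 3 (÷115/26) = (0, 0, 0, 1)
  row 0: subtract 21/52×row3 = (1, 0, 0, 0)
  row 1: subtract -81/104×row3 = (0, 1, 0, 0)
  row 2: subtract 9/52×row3 = (0, 0, 1, 0)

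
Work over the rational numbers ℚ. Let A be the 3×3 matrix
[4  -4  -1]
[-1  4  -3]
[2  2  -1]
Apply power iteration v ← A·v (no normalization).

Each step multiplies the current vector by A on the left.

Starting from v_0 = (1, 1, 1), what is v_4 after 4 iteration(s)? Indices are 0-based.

v_4 = (101, 26, 23)

v_0 = (1, 1, 1).
v_1 = A·v_0 = (-1, 0, 3).
v_2 = A·v_1 = (-7, -8, -5).
v_3 = A·v_2 = (9, -10, -25).
v_4 = A·v_3 = (101, 26, 23).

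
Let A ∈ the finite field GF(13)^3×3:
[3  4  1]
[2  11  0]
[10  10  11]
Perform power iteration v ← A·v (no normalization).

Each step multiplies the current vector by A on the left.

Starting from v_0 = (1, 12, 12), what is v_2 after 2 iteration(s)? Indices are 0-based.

v_0 = (1, 12, 12).
v_1 = A·v_0 = (11, 4, 2).
v_2 = A·v_1 = (12, 1, 3).

v_2 = (12, 1, 3)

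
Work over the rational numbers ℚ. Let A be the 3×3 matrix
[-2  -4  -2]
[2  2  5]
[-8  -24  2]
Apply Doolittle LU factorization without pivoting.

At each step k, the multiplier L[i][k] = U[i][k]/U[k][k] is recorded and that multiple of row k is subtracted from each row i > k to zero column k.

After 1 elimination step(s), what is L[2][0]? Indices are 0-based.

Step 1: pivot at (0,0) is -2.
  row1 ← row1 − (-1)·row0  ⇒  L[1][0]=-1, U row1=(0, -2, 3)
  row2 ← row2 − (4)·row0  ⇒  L[2][0]=4, U row2=(0, -8, 10)

L[2][0] = 4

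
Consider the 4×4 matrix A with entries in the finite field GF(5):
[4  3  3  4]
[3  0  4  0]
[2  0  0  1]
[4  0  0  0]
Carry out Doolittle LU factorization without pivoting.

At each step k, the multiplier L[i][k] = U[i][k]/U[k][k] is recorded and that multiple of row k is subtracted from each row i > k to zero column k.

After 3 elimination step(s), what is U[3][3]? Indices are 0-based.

k=0: U[0][0]=4
  eliminate (1,0): mult=2, new row 1: (0, 4, 3, 2); set L[1][0]=2
  eliminate (2,0): mult=3, new row 2: (0, 1, 1, 4); set L[2][0]=3
  eliminate (3,0): mult=1, new row 3: (0, 2, 2, 1); set L[3][0]=1
k=1: U[1][1]=4
  eliminate (2,1): mult=4, new row 2: (0, 0, 4, 1); set L[2][1]=4
  eliminate (3,1): mult=3, new row 3: (0, 0, 3, 0); set L[3][1]=3
k=2: U[2][2]=4
  eliminate (3,2): mult=2, new row 3: (0, 0, 0, 3); set L[3][2]=2

U[3][3] = 3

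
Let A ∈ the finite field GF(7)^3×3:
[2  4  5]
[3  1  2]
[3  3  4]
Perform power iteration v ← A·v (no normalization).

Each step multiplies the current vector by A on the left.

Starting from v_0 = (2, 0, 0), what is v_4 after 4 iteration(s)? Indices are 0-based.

v_0 = (2, 0, 0).
v_1 = A·v_0 = (4, 6, 6).
v_2 = A·v_1 = (6, 2, 5).
v_3 = A·v_2 = (3, 2, 2).
v_4 = A·v_3 = (3, 1, 2).

v_4 = (3, 1, 2)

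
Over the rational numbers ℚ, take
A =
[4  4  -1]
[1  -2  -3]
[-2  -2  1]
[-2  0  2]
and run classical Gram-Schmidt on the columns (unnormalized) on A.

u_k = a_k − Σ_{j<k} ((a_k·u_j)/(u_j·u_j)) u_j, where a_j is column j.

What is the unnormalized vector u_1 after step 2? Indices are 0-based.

Step 1: u_0 = a_0 = (4, 1, -2, -2).
Step 2: u_1 = a_1 − (18/25)·u_0 = (28/25, -68/25, -14/25, 36/25).

u_1 = (28/25, -68/25, -14/25, 36/25)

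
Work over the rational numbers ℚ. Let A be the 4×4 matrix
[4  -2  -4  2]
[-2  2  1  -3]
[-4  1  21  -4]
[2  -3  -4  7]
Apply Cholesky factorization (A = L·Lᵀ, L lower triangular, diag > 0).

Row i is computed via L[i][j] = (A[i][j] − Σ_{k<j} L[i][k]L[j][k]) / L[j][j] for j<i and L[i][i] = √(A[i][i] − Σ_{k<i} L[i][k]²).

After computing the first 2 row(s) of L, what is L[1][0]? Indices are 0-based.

L[1][0] = -1

Step 1: L[0][0] = √(4) = 2.
  L[1][0] = (-2) / L[0][0] = -1.
Step 2: L[1][1] = √(1) = 1.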